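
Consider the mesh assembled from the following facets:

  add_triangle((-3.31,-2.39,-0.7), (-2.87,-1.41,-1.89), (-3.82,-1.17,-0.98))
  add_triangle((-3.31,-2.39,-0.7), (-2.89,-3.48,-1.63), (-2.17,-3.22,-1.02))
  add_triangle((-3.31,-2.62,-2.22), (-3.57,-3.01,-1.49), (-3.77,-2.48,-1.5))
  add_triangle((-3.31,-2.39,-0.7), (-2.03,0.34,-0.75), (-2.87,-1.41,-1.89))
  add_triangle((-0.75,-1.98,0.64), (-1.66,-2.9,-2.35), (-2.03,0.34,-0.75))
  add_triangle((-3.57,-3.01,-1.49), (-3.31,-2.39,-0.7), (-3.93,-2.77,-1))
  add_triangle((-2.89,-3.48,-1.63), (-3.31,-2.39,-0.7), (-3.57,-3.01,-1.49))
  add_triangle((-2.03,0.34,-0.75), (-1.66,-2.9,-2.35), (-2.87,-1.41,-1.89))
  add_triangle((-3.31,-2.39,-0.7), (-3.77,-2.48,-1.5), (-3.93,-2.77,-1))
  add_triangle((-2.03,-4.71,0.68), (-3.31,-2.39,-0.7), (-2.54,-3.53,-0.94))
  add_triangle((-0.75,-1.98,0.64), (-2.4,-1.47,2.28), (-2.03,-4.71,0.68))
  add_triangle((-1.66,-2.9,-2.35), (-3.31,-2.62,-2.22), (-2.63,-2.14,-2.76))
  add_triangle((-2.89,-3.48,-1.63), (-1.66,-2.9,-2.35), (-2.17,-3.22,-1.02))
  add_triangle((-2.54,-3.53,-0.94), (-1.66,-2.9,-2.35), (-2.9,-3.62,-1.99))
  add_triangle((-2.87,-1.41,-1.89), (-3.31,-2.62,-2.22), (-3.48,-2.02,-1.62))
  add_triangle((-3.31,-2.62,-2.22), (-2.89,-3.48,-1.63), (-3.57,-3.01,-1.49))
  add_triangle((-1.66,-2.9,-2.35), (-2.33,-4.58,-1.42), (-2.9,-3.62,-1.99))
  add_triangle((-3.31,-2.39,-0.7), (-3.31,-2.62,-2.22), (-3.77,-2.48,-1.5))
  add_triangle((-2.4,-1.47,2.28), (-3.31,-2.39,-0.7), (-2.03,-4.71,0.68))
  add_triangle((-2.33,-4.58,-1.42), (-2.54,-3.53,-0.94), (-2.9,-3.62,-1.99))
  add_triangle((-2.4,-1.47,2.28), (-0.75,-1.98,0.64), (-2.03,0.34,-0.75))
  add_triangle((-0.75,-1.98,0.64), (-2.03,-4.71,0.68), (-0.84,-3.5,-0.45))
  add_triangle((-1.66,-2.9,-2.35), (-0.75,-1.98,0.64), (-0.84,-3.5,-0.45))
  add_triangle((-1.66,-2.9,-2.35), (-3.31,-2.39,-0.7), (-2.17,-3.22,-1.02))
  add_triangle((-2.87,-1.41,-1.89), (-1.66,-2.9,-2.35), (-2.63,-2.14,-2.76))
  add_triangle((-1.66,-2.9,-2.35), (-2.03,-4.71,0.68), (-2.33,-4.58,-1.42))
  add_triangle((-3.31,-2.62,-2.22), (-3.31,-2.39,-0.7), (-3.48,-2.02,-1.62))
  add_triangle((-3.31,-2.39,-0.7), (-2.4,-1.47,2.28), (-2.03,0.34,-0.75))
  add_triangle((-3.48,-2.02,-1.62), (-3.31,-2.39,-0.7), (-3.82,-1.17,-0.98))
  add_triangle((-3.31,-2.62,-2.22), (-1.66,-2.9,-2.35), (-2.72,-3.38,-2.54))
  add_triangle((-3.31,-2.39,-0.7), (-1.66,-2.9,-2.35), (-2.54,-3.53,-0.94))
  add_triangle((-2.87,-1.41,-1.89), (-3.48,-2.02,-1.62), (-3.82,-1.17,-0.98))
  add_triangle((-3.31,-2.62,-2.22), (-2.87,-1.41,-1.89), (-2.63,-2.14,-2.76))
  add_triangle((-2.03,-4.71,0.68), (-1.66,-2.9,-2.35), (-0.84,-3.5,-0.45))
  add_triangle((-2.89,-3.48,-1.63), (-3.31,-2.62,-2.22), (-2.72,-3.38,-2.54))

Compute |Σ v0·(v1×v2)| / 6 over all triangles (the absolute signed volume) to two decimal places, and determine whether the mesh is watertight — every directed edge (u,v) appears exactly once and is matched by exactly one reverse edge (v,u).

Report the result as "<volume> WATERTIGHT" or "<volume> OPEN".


15.18 OPEN

Per-triangle v0·(v1×v2)/6:
  t1: -1.0613
  t2: +0.4979
  t3: +0.3560
  t4: +1.1610
  t5: -2.2233
  t6: +0.0677
  t7: +0.3220
  t8: +0.2189
  t9: -0.0037
  t10: +1.7589
  t11: +0.6589
  t12: +0.8318
  t13: +0.5018
  t14: -0.5316
  t15: +0.3253
  t16: +0.5636
  t17: +1.0499
  t18: -0.2922
  t19: +5.1499
  t20: +0.6176
  t21: -1.6751
  t22: +0.2634
  t23: -0.8200
  t24: -1.2964
  t25: -0.5153
  t26: +0.1038
  t27: +0.5254
  t28: +2.8234
  t29: +0.7278
  t30: +0.2109
  t31: +1.4921
  t32: +0.4550
  t33: +0.4724
  t34: +1.7605
  t35: +0.6795
Σ = +15.1763 → |volume| = 15.18

Directed edges: 105 total; 9 unmatched, e.g. (-3.57,-3.01,-1.49)→(-3.77,-2.48,-1.5) → open.


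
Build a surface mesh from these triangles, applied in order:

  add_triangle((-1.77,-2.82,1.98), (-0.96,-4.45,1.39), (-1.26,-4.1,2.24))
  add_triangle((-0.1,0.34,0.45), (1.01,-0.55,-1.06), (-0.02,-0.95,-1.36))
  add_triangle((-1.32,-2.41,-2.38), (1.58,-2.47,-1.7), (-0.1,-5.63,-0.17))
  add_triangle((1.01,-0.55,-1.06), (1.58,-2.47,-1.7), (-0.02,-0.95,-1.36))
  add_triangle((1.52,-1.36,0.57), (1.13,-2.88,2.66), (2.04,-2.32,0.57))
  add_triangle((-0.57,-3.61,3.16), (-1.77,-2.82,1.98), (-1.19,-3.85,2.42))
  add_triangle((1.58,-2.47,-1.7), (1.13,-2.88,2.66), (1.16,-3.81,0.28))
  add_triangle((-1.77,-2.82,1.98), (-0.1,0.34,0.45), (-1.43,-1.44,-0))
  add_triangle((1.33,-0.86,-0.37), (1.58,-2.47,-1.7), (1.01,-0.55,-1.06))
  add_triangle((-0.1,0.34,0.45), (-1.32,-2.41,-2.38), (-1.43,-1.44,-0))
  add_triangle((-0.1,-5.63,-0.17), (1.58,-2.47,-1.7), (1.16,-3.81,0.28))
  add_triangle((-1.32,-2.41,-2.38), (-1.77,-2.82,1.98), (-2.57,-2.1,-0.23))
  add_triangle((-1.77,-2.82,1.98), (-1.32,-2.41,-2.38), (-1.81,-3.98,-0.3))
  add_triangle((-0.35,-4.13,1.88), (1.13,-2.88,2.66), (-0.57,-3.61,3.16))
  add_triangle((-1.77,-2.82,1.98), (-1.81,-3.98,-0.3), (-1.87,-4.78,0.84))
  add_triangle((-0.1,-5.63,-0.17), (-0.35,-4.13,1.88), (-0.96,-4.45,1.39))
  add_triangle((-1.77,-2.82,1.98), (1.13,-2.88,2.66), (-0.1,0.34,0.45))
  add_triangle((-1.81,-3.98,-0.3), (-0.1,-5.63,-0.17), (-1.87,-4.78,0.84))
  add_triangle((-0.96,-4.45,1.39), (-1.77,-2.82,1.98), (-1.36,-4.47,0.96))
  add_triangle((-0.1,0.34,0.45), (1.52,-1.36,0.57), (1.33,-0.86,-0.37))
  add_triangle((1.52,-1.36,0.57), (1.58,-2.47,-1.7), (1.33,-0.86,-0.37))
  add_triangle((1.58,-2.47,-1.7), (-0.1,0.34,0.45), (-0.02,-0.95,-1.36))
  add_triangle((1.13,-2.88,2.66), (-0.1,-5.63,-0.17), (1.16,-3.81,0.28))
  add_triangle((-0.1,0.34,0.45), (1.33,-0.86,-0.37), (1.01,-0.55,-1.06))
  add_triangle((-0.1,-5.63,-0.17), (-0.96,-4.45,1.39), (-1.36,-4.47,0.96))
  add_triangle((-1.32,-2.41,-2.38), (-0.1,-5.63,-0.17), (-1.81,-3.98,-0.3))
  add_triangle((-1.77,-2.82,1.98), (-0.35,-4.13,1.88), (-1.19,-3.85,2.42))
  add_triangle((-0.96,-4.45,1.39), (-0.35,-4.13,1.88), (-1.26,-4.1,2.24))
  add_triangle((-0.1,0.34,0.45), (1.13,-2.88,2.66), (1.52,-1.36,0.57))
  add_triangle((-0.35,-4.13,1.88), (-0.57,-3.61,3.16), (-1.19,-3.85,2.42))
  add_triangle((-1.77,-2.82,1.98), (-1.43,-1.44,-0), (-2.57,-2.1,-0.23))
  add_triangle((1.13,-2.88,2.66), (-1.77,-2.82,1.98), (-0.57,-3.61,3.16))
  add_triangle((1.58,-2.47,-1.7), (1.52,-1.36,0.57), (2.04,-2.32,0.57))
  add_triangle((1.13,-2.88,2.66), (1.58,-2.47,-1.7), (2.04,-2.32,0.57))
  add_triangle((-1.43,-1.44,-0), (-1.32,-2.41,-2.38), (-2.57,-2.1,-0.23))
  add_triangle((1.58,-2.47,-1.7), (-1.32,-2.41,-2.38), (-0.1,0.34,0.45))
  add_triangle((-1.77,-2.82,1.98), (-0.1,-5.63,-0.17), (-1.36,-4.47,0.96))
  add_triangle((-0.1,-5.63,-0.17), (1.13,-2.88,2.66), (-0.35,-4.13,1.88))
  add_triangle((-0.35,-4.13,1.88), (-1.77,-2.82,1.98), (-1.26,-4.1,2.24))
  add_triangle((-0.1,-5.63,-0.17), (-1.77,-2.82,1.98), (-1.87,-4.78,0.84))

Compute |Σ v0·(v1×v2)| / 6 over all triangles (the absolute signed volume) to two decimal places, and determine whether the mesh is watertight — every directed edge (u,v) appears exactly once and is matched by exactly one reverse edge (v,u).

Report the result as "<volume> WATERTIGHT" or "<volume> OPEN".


Per-triangle v0·(v1×v2)/6:
  t1: +0.5204
  t2: +0.0106
  t3: +5.4636
  t4: +0.3674
  t5: +0.3726
  t6: +0.5862
  t7: +1.5897
  t8: +0.3193
  t9: +0.2789
  t10: +0.1341
  t11: +2.4744
  t12: +2.5504
  t13: +1.0367
  t14: +1.6797
  t15: +0.8301
  t16: +1.2615
  t17: +1.0449
  t18: +1.9077
  t19: +0.6984
  t20: +0.0959
  t21: +0.4241
  t22: +0.0217
  t23: +2.7266
  t24: +0.0572
  t25: +0.9266
  t26: +3.5500
  t27: +0.2894
  t28: +0.5492
  t29: +0.3727
  t30: +0.7804
  t31: -0.1734
  t32: -0.3550
  t33: +0.2351
  t34: +1.6978
  t35: -0.3360
  t36: -0.2196
  t37: -0.7144
  t38: +2.9349
  t39: +0.0436
  t40: +1.8706
Σ = +37.9038 → |volume| = 37.90

Directed edges: 120 total, each appears once with its reverse present → watertight.

37.90 WATERTIGHT


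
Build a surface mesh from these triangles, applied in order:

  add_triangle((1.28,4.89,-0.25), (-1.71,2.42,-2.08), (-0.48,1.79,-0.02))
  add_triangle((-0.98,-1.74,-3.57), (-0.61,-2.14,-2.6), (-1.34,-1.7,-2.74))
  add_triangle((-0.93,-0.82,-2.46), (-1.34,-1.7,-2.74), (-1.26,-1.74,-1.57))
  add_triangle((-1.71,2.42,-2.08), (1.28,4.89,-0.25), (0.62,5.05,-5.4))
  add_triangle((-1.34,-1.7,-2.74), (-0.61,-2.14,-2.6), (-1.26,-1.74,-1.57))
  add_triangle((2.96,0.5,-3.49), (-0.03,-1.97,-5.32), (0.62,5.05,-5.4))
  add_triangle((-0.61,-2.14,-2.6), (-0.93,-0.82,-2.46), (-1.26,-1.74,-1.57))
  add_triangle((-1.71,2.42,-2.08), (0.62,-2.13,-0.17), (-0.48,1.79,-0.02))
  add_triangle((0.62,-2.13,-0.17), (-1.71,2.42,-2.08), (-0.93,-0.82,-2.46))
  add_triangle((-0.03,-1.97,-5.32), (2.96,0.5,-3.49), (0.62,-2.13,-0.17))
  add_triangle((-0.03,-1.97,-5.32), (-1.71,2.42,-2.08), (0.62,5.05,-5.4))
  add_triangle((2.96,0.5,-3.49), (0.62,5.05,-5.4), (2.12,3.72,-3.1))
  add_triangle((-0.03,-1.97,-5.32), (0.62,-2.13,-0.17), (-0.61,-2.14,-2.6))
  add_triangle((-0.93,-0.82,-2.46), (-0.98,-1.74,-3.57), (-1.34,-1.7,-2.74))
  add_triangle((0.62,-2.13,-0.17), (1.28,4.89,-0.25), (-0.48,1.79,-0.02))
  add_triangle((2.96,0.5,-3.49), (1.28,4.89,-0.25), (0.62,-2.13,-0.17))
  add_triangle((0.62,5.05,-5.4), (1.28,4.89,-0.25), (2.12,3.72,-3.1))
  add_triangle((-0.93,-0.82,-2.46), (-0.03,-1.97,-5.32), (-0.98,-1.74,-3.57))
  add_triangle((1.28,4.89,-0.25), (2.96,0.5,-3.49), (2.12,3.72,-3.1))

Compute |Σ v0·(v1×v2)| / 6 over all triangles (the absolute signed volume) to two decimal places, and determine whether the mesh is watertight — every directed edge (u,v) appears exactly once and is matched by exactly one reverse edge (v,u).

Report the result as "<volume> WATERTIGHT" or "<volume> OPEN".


67.97 OPEN

Per-triangle v0·(v1×v2)/6:
  t1: +1.6489
  t2: +0.3278
  t3: +0.0632
  t4: +8.7014
  t5: +0.3498
  t6: +17.5913
  t7: -0.5340
  t8: -0.0913
  t9: -0.0883
  t10: +6.4479
  t11: +12.4552
  t12: +6.2789
  t13: +1.7393
  t14: +0.1878
  t15: -0.1470
  t16: +2.6818
  t17: +6.4680
  t18: +0.4170
  t19: +3.4728
Σ = +67.9706 → |volume| = 67.97

Directed edges: 57 total; 9 unmatched, e.g. (-0.98,-1.74,-3.57)→(-0.61,-2.14,-2.6) → open.


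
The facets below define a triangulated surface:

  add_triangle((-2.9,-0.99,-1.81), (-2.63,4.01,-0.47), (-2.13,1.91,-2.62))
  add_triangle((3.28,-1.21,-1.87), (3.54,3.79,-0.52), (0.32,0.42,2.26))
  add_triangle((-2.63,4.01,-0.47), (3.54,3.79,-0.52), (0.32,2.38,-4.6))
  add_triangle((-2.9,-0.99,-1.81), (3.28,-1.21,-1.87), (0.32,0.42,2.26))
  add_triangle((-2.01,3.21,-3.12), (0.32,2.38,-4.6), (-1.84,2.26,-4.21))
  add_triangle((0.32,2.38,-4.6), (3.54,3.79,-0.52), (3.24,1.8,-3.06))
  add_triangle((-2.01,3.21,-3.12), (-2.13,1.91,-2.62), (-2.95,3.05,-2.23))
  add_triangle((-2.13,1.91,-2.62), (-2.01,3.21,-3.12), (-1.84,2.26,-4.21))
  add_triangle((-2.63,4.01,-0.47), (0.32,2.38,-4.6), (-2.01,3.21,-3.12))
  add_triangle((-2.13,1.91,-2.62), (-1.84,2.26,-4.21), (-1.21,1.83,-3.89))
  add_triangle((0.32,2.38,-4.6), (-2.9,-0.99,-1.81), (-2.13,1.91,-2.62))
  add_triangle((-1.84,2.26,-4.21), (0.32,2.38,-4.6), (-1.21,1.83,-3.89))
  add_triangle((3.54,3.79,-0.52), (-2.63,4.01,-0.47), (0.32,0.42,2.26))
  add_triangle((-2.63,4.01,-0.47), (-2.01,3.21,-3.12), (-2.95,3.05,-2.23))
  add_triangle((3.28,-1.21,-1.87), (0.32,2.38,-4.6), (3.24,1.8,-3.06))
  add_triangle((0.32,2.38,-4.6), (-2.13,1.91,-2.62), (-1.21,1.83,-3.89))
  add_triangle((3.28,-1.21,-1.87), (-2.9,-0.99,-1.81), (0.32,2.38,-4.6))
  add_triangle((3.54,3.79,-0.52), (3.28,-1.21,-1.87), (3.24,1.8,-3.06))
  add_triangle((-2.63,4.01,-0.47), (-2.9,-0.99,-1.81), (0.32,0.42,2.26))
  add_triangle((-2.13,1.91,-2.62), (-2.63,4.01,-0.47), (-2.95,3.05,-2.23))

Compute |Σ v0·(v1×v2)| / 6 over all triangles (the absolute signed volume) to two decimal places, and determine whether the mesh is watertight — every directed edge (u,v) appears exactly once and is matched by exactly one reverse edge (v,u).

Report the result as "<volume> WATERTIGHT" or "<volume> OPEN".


85.55 WATERTIGHT

Per-triangle v0·(v1×v2)/6:
  t1: +4.5546
  t2: +6.3634
  t3: +17.3064
  t4: +1.7316
  t5: +2.4697
  t6: +7.5891
  t7: +0.7919
  t8: +0.8325
  t9: +3.1739
  t10: +0.0053
  t11: +4.7013
  t12: +0.3915
  t13: +9.3298
  t14: +1.8607
  t15: +5.5771
  t16: -0.9532
  t17: +9.7039
  t18: +5.8318
  t19: +4.7113
  t20: -0.4228
Σ = +85.5499 → |volume| = 85.55

Directed edges: 60 total, each appears once with its reverse present → watertight.


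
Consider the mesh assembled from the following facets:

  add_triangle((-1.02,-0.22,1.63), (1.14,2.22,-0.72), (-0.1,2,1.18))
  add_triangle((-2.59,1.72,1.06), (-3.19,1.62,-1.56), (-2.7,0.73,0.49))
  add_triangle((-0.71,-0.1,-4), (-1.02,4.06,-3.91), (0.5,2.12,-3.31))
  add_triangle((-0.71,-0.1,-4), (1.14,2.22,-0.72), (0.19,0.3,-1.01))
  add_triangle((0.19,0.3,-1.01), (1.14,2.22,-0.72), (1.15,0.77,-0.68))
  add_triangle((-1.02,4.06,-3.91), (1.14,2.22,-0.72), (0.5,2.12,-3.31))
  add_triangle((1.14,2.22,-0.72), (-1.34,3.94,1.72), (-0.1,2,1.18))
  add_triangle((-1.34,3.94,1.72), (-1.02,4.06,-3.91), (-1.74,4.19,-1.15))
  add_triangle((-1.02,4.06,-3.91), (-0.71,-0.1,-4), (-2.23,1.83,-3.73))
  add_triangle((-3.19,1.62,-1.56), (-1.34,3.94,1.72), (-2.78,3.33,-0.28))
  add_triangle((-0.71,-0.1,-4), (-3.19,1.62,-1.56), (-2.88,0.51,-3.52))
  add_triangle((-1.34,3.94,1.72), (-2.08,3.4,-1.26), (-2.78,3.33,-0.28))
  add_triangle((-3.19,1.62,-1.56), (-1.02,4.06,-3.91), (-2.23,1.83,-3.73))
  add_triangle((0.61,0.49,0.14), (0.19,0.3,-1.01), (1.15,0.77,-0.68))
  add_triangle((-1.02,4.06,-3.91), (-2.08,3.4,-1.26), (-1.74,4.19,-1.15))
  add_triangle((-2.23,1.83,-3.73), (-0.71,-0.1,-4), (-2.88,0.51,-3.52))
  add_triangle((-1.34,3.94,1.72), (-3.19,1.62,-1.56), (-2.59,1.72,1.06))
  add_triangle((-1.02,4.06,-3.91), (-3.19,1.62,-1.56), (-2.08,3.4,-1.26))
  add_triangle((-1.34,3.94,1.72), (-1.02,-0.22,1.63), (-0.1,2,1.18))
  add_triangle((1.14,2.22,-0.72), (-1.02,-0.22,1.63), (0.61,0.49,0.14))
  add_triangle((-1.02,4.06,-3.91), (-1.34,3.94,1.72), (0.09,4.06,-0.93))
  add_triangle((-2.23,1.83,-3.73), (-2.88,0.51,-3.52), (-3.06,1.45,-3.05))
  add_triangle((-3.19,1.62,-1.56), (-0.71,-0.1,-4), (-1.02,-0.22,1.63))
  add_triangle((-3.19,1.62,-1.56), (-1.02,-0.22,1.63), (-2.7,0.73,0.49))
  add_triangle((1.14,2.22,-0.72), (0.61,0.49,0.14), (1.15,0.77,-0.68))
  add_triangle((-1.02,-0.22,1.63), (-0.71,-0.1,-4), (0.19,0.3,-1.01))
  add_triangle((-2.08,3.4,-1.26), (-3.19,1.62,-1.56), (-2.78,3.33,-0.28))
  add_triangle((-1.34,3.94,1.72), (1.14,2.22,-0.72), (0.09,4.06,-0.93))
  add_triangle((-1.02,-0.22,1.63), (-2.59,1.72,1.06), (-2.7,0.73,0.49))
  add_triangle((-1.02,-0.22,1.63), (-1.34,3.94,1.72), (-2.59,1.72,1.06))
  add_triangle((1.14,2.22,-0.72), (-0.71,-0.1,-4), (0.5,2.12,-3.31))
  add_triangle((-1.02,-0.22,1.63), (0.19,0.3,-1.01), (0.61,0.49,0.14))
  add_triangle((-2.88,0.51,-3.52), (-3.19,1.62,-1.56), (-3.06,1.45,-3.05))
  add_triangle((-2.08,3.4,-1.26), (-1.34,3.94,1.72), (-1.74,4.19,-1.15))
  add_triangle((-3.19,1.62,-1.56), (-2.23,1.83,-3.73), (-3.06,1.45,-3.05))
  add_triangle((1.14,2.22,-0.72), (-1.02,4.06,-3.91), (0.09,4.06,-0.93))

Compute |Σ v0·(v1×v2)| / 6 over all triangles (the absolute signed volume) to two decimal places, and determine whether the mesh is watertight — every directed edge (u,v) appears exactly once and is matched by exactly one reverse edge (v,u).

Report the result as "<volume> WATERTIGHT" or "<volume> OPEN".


Per-triangle v0·(v1×v2)/6:
  t1: +0.0363
  t2: +1.1826
  t3: +3.4931
  t4: +0.2761
  t5: +0.2491
  t6: +2.4478
  t7: +1.0255
  t8: +1.8812
  t9: +3.9281
  t10: +0.5517
  t11: -1.3329
  t12: +1.9173
  t13: +3.7055
  t14: -0.0306
  t15: +1.4563
  t16: +2.2665
  t17: +3.5208
  t18: +3.7933
  t19: +0.8783
  t20: +0.3070
  t21: +4.8480
  t22: +0.9131
  t23: +1.9545
  t24: -0.0153
  t25: +0.1405
  t26: -0.2197
  t27: +1.5928
  t28: +1.7314
  t29: +0.7947
  t30: +2.0503
  t31: +0.2392
  t32: -0.0921
  t33: +0.6701
  t34: +1.2393
  t35: +0.7221
  t36: +2.3584
Σ = +50.4800 → |volume| = 50.48

Directed edges: 108 total, each appears once with its reverse present → watertight.

50.48 WATERTIGHT


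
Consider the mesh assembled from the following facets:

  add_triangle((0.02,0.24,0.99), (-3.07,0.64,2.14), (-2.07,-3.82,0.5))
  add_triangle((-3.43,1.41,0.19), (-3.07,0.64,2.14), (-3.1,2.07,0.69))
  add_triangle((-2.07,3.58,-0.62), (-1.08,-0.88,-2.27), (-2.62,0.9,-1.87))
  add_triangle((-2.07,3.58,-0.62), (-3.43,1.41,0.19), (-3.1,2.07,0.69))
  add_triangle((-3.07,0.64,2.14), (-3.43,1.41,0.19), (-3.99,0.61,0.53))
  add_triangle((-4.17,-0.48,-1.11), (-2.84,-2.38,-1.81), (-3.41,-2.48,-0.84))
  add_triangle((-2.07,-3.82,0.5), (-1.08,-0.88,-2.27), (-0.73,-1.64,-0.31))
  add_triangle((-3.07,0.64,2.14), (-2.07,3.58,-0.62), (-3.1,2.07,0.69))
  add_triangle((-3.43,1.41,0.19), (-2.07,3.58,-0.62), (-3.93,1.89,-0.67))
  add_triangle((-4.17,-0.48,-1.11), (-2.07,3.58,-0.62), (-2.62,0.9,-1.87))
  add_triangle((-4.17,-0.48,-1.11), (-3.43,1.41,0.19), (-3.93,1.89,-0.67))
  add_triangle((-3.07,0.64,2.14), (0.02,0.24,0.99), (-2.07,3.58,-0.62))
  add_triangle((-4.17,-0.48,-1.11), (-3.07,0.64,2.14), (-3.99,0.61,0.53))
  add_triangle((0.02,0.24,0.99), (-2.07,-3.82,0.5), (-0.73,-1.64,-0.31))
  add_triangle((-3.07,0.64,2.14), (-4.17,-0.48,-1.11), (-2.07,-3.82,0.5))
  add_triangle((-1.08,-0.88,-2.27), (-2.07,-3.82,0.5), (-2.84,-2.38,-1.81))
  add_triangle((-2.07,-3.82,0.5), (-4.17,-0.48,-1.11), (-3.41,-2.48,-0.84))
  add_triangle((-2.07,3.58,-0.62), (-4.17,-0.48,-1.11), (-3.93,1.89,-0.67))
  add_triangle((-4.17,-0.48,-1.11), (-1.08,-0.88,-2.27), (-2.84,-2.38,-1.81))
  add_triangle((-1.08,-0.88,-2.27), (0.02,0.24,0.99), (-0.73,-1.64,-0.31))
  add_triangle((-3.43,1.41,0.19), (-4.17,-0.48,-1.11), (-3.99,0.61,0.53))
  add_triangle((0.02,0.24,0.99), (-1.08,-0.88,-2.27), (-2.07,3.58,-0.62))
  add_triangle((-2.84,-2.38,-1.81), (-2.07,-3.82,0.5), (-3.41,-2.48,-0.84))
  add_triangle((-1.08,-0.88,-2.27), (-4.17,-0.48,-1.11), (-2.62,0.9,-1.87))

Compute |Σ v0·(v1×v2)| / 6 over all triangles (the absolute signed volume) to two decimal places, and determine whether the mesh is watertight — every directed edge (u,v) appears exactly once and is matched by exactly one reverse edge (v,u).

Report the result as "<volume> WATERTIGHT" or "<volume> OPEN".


36.85 WATERTIGHT

Per-triangle v0·(v1×v2)/6:
  t1: +2.0661
  t2: +1.0803
  t3: +1.4097
  t4: +1.1427
  t5: +1.0503
  t6: +1.6258
  t7: +0.4425
  t8: +0.8668
  t9: +1.2696
  t10: +3.0541
  t11: +1.3239
  t12: +1.8750
  t13: +1.0985
  t14: +0.0664
  t15: +8.0870
  t16: +1.5396
  t17: +1.3563
  t18: +1.1104
  t19: +2.2753
  t20: -0.2276
  t21: +1.1773
  t22: -0.7484
  t23: +1.6412
  t24: +2.2714
Σ = +36.8542 → |volume| = 36.85

Directed edges: 72 total, each appears once with its reverse present → watertight.


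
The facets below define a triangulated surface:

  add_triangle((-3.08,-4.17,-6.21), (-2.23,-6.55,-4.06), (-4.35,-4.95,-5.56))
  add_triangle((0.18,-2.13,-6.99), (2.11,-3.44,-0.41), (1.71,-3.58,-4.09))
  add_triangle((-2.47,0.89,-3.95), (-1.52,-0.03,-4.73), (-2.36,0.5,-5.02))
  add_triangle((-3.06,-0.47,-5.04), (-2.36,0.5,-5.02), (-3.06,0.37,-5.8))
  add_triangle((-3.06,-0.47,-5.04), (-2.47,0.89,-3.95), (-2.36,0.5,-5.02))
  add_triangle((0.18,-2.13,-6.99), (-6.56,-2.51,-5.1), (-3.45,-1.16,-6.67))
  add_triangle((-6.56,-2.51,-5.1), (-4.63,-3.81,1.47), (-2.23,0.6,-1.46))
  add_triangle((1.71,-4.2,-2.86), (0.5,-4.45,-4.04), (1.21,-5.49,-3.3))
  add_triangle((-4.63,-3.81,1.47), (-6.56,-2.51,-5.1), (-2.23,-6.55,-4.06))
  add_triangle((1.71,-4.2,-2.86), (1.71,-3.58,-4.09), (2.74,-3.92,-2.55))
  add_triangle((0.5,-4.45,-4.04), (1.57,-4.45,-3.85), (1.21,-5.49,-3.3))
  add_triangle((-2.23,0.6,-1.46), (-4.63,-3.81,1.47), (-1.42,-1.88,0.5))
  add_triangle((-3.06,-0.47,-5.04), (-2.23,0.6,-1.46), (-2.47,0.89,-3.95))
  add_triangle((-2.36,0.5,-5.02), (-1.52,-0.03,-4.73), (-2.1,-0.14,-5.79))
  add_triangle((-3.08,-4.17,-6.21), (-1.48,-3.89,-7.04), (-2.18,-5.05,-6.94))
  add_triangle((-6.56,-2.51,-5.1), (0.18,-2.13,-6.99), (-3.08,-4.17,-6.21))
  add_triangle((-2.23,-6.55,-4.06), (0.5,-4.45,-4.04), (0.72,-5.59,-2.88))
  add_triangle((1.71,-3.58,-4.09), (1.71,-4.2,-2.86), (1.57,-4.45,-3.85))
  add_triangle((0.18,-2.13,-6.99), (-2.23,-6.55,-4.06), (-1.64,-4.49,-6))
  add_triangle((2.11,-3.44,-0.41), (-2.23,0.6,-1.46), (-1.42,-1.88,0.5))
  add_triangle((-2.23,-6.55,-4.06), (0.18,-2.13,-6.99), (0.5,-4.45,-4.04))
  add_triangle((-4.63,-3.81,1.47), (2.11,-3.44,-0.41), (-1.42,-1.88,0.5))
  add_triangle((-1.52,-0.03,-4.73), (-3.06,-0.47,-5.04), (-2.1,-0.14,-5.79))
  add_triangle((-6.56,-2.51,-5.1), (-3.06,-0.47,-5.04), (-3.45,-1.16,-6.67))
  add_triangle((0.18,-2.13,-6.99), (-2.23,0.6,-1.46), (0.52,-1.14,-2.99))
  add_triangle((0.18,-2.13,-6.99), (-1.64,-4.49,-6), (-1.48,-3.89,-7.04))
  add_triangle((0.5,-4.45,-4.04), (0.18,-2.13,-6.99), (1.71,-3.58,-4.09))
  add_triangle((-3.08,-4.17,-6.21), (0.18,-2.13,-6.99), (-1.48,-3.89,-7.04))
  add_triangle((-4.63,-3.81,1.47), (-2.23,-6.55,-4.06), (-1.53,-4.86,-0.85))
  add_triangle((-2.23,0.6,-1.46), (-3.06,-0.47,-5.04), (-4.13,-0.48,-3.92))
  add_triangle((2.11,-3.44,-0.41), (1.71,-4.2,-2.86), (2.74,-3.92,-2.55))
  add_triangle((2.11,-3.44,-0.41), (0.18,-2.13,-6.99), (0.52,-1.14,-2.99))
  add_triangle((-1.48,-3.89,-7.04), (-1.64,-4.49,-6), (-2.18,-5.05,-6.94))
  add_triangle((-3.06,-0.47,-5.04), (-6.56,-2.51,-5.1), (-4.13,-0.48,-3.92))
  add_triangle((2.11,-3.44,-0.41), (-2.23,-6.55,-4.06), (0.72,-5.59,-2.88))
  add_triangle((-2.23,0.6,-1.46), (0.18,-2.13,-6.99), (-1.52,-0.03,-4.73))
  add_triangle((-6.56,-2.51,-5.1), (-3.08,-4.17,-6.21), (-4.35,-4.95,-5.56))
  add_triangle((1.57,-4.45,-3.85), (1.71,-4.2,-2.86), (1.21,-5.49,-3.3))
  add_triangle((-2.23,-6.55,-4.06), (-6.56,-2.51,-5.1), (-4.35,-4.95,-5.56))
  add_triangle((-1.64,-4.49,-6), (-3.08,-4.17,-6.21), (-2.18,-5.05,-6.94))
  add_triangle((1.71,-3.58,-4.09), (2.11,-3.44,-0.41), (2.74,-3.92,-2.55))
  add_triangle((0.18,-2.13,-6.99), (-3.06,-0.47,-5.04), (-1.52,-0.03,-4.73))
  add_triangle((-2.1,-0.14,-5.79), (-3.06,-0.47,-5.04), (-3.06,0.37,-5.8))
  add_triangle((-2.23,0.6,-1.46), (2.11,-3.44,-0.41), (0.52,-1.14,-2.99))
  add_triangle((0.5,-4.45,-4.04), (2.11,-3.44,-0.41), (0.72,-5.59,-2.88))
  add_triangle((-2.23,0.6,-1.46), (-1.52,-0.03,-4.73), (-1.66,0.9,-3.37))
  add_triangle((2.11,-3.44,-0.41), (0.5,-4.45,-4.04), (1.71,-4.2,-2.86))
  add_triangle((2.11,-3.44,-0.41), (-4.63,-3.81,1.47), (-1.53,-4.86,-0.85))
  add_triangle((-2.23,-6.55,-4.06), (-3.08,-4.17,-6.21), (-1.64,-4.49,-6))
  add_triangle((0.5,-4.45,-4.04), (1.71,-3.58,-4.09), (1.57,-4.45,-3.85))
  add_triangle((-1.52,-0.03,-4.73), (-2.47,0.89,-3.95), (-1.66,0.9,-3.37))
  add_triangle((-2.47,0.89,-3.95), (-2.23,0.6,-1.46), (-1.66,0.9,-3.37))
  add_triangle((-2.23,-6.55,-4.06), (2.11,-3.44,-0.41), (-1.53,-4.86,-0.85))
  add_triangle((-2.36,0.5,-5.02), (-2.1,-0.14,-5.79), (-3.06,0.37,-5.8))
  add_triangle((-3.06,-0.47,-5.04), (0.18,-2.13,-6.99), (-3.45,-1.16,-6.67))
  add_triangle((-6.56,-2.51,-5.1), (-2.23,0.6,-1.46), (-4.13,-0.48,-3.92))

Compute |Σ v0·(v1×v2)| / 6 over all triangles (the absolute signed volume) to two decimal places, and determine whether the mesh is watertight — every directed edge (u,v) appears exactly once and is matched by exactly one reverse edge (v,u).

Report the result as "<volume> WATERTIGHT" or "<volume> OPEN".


Per-triangle v0·(v1×v2)/6:
  t1: +6.0295
  t2: -0.4895
  t3: +0.0353
  t4: -0.1511
  t5: +0.7855
  t6: +10.8348
  t7: +8.6649
  t8: -1.1272
  t9: +36.7601
  t10: +1.3442
  t11: +1.2530
  t12: -1.0979
  t13: +1.3758
  t14: +0.1612
  t15: +1.9054
  t16: +14.1473
  t17: +4.9570
  t18: +0.4245
  t19: +3.8679
  t20: -3.0324
  t21: +11.2055
  t22: +0.0537
  t23: -0.0346
  t24: +2.5900
  t25: -0.0654
  t26: +1.5038
  t27: +4.9411
  t28: +2.1774
  t29: +8.3891
  t30: +1.2113
  t31: +1.4883
  t32: +1.1511
  t33: +0.4539
  t34: +2.6576
  t35: +2.8367
  t36: -1.7298
  t37: +6.5821
  t38: +0.6625
  t39: +5.2097
  t40: +0.0632
  t41: -1.2850
  t42: +3.2061
  t43: +0.9279
  t44: -2.8895
  t45: +2.6208
  t46: -1.0018
  t47: +1.2730
  t48: +6.0578
  t49: +5.3899
  t50: +0.8508
  t51: +0.4558
  t52: +0.2018
  t53: +7.5115
  t54: +0.3079
  t55: +1.2547
  t56: +1.4560
Σ = +164.3330 → |volume| = 164.33

Directed edges: 168 total, each appears once with its reverse present → watertight.

164.33 WATERTIGHT


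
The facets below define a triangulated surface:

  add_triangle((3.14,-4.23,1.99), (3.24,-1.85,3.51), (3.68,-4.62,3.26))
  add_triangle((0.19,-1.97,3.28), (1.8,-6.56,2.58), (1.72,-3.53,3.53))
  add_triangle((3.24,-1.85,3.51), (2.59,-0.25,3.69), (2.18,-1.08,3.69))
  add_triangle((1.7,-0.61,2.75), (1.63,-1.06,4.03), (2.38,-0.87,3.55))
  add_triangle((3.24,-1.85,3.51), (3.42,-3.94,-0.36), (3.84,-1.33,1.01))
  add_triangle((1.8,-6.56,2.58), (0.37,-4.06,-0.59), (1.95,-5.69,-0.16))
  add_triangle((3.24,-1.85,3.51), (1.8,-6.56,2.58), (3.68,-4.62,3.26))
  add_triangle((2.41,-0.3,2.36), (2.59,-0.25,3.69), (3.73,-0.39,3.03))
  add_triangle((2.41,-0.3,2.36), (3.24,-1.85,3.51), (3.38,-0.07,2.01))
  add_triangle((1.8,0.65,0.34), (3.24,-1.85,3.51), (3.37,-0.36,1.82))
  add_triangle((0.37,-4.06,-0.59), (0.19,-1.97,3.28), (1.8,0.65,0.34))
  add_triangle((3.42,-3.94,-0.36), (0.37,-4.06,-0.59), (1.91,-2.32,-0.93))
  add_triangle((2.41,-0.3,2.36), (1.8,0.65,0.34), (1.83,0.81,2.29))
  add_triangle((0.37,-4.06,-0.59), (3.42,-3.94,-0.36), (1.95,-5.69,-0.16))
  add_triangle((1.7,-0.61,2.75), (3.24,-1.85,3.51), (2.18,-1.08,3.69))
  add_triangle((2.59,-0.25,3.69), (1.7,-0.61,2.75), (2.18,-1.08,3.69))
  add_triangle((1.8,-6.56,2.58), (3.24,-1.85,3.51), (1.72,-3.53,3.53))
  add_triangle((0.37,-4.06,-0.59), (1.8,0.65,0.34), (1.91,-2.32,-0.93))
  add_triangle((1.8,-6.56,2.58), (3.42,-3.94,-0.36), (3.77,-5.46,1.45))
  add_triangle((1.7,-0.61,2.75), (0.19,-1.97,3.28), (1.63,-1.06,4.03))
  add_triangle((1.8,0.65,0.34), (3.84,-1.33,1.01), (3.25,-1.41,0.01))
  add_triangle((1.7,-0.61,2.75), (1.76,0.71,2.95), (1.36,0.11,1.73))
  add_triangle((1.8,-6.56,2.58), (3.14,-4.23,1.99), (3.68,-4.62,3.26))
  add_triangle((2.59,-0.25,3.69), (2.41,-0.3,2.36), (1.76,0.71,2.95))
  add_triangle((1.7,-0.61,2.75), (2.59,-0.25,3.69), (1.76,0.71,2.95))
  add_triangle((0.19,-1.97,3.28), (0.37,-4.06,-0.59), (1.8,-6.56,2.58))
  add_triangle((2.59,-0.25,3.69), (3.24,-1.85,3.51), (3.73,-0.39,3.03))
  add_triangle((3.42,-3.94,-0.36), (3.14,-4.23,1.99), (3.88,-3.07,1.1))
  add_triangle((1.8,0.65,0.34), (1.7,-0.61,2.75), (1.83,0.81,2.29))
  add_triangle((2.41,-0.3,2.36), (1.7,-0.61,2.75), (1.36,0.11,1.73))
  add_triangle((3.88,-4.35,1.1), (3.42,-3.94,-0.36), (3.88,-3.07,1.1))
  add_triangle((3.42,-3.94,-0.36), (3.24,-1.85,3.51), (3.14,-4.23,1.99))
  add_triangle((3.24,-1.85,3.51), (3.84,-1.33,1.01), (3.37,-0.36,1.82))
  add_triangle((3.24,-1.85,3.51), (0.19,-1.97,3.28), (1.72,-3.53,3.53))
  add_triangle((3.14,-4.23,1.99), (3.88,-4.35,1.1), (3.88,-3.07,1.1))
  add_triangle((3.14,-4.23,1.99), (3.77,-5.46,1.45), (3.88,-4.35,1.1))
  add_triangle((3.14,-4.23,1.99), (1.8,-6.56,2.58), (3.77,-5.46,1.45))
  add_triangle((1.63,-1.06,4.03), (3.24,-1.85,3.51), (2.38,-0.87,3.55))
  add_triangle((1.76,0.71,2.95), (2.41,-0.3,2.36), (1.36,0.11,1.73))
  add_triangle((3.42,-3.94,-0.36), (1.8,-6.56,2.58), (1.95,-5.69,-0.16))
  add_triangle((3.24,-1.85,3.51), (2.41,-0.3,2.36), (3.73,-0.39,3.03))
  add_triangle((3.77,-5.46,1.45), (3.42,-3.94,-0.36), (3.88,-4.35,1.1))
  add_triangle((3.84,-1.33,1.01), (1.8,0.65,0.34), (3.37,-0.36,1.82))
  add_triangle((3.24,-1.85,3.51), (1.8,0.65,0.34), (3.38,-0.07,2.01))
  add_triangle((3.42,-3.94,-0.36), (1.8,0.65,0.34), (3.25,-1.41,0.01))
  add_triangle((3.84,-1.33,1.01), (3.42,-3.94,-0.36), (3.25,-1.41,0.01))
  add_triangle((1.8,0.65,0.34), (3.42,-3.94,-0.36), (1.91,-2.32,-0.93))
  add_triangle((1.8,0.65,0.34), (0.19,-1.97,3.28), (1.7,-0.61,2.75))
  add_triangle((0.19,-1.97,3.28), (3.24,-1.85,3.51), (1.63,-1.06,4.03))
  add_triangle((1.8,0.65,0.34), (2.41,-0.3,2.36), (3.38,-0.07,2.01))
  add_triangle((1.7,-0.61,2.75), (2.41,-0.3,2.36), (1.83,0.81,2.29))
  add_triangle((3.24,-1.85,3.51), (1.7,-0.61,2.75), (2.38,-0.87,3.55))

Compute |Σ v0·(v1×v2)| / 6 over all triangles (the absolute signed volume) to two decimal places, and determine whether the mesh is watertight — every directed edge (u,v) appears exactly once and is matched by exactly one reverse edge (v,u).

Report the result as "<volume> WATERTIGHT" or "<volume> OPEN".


Per-triangle v0·(v1×v2)/6:
  t1: +0.9637
  t2: +2.8789
  t3: +0.8028
  t4: +0.0467
  t5: +5.2737
  t6: +2.8799
  t7: +3.0277
  t8: -0.0525
  t9: +0.7078
  t10: +0.2988
  t11: -4.4849
  t12: +1.4723
  t13: +0.7679
  t14: +1.1754
  t15: -0.1779
  t16: +0.0107
  t17: +4.1122
  t18: -1.0281
  t19: +2.9598
  t20: -0.3506
  t21: +0.7128
  t22: -0.1961
  t23: +2.2619
  t24: +0.3949
  t25: +0.2098
  t26: +2.8760
  t27: +1.5014
  t28: -2.3784
  t29: -0.8226
  t30: -0.1855
  t31: +1.1005
  t32: +3.8348
  t33: +1.8080
  t34: +2.5543
  t35: +0.9103
  t36: +0.7022
  t37: +2.3198
  t38: +0.6657
  t39: -0.0110
  t40: +5.3202
  t41: -0.3517
  t42: +1.0865
  t43: +0.8298
  t44: +0.1206
  t45: -0.1578
  t46: +1.2606
  t47: +1.0956
  t48: -0.2943
  t49: +2.0614
  t50: +0.2559
  t51: +0.5321
  t52: -0.0506
Σ = +51.2515 → |volume| = 51.25

Directed edges: 156 total, each appears once with its reverse present → watertight.

51.25 WATERTIGHT


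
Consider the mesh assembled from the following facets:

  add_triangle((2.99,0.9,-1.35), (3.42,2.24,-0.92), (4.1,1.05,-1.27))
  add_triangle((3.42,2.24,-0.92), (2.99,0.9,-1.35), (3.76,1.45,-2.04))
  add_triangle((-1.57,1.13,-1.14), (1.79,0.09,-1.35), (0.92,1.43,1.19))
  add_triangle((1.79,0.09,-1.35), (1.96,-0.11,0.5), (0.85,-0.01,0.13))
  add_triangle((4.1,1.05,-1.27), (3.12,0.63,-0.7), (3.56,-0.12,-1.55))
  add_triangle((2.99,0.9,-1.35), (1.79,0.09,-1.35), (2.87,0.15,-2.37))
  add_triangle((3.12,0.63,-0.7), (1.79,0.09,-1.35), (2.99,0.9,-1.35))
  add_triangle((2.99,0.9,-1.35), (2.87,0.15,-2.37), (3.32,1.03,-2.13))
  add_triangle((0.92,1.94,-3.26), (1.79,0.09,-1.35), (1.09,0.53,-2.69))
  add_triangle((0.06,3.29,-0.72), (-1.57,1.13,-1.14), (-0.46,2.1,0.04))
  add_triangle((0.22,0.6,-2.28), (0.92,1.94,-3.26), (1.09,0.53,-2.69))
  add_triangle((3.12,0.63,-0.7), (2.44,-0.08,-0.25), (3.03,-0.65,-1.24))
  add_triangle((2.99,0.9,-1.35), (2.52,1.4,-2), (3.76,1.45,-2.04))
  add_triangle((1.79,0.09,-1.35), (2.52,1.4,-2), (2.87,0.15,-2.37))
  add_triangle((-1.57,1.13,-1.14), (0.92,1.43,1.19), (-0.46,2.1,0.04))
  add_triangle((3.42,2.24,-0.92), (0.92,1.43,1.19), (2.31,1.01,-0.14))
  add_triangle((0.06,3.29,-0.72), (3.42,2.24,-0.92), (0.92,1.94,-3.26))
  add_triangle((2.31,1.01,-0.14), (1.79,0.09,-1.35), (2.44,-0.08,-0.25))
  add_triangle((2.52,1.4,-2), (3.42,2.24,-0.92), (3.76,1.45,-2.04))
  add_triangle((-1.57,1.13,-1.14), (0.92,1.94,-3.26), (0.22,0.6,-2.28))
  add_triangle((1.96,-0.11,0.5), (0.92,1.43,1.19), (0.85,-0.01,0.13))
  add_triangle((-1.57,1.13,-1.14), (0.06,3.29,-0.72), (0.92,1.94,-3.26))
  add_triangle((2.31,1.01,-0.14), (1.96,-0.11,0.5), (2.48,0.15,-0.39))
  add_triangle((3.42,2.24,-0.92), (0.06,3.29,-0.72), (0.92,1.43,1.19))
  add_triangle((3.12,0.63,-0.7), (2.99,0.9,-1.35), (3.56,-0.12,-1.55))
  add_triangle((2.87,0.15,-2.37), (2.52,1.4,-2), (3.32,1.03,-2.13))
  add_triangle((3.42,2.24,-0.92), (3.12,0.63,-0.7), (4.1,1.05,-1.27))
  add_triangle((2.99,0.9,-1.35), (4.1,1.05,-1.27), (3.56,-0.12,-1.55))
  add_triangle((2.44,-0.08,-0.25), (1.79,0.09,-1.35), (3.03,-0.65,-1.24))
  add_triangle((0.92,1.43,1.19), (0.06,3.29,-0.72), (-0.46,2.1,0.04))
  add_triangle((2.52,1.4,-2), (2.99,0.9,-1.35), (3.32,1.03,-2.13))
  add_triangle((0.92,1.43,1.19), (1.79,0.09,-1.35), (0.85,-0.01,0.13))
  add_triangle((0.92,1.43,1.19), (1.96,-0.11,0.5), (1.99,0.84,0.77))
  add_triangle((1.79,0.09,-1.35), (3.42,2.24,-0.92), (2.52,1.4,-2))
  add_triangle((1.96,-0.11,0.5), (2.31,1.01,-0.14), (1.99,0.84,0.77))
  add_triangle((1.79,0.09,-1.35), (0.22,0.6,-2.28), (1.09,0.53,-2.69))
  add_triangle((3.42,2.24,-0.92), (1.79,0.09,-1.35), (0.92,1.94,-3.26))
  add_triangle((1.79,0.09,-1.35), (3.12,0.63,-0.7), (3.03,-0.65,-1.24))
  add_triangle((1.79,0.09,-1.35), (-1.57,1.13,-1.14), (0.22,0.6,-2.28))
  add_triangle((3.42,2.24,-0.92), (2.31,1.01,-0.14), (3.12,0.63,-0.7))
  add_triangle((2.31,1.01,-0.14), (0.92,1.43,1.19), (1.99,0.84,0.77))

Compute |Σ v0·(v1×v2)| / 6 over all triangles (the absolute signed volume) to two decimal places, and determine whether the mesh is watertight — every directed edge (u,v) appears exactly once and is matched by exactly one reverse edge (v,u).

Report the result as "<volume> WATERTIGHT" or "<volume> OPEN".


Per-triangle v0·(v1×v2)/6:
  t1: +0.4079
  t2: +0.3055
  t3: -1.6389
  t4: -0.0168
  t5: +0.2395
  t6: +0.0475
  t7: +0.2420
  t8: +0.2409
  t9: +0.6915
  t10: +0.6796
  t11: +0.3824
  t12: +0.3620
  t13: +0.0273
  t14: -0.0779
  t15: +0.0369
  t16: +0.6392
  t17: +5.0453
  t18: -0.5209
  t19: +0.6163
  t20: +0.8818
  t21: -0.0538
  t22: +2.9060
  t23: +0.3118
  t24: +2.9955
  t25: -0.4120
  t26: +0.3379
  t27: +0.2645
  t28: +0.3398
  t29: -0.3174
  t30: +0.6555
  t31: +0.1885
  t32: -0.3479
  t33: +0.1700
  t34: -0.6917
  t35: +0.3244
  t36: -0.0285
  t37: +2.5207
  t38: +0.5432
  t39: -0.3541
  t40: +0.3479
  t41: +0.3668
Σ = +18.6581 → |volume| = 18.66

Directed edges: 123 total; 7 unmatched, e.g. (1.79,0.09,-1.35)→(1.96,-0.11,0.5) → open.

18.66 OPEN


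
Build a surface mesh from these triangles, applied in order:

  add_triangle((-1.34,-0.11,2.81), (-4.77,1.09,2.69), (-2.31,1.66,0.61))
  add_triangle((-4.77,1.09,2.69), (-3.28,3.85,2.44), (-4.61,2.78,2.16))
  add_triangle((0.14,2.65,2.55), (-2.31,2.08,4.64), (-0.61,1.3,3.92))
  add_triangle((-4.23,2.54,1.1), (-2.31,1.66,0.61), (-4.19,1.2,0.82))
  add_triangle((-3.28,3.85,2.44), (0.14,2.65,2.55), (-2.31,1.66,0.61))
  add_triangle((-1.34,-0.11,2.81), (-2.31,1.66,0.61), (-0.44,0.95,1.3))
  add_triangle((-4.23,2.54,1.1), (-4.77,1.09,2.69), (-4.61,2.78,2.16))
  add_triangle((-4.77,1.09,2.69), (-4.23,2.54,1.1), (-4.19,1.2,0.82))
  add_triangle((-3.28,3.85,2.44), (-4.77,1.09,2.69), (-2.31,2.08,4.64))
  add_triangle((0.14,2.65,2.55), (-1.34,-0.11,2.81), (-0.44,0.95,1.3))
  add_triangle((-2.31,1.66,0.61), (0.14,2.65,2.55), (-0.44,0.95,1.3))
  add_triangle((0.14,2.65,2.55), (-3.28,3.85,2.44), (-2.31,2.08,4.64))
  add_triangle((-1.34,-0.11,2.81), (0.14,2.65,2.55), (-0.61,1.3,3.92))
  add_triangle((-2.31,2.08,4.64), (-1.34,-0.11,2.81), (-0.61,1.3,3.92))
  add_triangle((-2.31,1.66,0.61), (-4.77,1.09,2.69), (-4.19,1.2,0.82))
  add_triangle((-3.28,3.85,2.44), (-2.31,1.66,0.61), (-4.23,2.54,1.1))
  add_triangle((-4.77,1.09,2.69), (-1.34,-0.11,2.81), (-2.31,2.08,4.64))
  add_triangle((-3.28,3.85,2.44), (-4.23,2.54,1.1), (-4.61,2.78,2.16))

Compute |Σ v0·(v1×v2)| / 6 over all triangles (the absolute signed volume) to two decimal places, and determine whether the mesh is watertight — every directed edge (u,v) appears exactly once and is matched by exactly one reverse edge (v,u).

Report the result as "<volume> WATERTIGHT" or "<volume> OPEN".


20.89 WATERTIGHT

Per-triangle v0·(v1×v2)/6:
  t1: -1.6198
  t2: +1.8942
  t3: +2.0618
  t4: +0.0433
  t5: +0.1797
  t6: -1.0884
  t7: +1.2144
  t8: +1.6821
  t9: +7.4977
  t10: -0.4039
  t11: -0.6224
  t12: +5.4110
  t13: -0.6988
  t14: +1.4001
  t15: -1.2551
  t16: +0.2930
  t17: +3.6392
  t18: +1.2610
Σ = +20.8892 → |volume| = 20.89

Directed edges: 54 total, each appears once with its reverse present → watertight.


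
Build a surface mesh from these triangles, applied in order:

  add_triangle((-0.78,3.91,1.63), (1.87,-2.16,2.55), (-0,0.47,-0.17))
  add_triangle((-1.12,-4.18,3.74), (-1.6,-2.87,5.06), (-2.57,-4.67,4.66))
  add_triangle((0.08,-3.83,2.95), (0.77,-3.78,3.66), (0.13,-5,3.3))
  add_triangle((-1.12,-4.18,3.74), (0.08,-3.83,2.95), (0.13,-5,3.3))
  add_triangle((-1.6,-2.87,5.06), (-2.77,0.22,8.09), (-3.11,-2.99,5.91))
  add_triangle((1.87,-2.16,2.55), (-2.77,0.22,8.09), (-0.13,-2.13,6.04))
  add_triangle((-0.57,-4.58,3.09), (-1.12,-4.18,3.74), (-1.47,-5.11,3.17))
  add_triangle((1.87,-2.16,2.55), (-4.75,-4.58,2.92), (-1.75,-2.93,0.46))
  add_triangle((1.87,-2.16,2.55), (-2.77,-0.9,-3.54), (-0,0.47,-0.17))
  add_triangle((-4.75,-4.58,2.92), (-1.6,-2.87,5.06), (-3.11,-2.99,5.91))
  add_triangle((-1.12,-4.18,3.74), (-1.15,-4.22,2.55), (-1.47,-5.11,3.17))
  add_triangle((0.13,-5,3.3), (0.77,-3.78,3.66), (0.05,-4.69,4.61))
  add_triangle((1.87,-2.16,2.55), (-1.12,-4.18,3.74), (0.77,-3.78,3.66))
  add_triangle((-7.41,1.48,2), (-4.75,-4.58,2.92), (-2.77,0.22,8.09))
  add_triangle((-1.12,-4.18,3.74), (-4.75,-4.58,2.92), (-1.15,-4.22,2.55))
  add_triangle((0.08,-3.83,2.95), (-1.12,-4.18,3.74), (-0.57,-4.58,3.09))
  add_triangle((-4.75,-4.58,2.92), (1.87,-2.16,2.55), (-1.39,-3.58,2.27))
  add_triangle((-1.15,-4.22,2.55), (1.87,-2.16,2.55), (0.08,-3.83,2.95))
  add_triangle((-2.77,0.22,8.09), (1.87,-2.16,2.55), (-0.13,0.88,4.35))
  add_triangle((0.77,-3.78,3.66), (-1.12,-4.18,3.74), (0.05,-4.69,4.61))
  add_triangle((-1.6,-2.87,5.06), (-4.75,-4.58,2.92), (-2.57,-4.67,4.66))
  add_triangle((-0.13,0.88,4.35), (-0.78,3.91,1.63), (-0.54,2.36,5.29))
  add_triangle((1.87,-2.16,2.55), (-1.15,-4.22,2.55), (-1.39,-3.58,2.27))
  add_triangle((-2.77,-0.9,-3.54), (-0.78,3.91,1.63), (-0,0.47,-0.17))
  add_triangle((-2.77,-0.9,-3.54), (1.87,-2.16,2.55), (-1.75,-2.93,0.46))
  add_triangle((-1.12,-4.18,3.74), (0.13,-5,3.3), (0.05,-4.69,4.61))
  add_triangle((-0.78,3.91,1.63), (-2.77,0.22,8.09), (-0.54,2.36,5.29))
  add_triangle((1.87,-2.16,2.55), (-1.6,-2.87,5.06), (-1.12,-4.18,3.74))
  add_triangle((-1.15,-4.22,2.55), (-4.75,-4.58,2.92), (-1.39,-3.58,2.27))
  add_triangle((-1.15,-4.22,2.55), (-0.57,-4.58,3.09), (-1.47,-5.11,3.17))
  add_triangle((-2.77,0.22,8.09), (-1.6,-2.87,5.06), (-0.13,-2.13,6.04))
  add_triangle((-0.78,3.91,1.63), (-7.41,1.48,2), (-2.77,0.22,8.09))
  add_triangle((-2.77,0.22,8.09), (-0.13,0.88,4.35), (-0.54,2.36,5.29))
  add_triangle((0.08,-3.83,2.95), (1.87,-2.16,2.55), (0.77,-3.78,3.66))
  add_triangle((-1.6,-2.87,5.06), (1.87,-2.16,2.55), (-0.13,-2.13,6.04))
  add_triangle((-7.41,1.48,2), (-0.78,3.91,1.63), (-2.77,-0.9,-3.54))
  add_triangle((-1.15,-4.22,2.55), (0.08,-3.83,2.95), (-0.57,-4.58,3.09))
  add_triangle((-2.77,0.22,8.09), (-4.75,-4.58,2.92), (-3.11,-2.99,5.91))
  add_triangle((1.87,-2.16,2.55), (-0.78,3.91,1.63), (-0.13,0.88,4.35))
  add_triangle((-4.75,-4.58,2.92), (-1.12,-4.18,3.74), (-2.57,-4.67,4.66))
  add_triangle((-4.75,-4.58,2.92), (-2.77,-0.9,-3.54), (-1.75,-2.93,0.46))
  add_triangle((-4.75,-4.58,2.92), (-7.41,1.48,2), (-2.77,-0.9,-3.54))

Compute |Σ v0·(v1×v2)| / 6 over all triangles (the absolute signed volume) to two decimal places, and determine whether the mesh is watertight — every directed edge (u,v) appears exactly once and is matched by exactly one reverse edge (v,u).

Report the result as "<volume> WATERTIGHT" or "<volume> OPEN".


Per-triangle v0·(v1×v2)/6:
  t1: +0.5540
  t2: +2.0107
  t3: -0.2553
  t4: -0.4163
  t5: +4.9688
  t6: +2.6599
  t7: +0.7127
  t8: +5.5714
  t9: +0.1825
  t10: +4.2291
  t11: -0.0673
  t12: +0.9177
  t13: +0.2927
  t14: +49.4593
  t15: +2.9926
  t16: +0.5584
  t17: -2.1187
  t18: +0.1154
  t19: +6.9036
  t20: -0.2608
  t21: +3.8374
  t22: +0.3075
  t23: -0.5474
  t24: +0.8967
  t25: +3.2706
  t26: +1.4920
  t27: +7.2892
  t28: +4.6089
  t29: -0.2184
  t30: +0.0568
  t31: +7.4494
  t32: +34.6267
  t33: +2.7565
  t34: +0.4810
  t35: +3.9960
  t36: +17.3318
  t37: -0.0483
  t38: +9.1062
  t39: +3.6330
  t40: +2.2640
  t41: +6.0209
  t42: +32.2156
Σ = +219.8365 → |volume| = 219.84

Directed edges: 126 total, each appears once with its reverse present → watertight.

219.84 WATERTIGHT


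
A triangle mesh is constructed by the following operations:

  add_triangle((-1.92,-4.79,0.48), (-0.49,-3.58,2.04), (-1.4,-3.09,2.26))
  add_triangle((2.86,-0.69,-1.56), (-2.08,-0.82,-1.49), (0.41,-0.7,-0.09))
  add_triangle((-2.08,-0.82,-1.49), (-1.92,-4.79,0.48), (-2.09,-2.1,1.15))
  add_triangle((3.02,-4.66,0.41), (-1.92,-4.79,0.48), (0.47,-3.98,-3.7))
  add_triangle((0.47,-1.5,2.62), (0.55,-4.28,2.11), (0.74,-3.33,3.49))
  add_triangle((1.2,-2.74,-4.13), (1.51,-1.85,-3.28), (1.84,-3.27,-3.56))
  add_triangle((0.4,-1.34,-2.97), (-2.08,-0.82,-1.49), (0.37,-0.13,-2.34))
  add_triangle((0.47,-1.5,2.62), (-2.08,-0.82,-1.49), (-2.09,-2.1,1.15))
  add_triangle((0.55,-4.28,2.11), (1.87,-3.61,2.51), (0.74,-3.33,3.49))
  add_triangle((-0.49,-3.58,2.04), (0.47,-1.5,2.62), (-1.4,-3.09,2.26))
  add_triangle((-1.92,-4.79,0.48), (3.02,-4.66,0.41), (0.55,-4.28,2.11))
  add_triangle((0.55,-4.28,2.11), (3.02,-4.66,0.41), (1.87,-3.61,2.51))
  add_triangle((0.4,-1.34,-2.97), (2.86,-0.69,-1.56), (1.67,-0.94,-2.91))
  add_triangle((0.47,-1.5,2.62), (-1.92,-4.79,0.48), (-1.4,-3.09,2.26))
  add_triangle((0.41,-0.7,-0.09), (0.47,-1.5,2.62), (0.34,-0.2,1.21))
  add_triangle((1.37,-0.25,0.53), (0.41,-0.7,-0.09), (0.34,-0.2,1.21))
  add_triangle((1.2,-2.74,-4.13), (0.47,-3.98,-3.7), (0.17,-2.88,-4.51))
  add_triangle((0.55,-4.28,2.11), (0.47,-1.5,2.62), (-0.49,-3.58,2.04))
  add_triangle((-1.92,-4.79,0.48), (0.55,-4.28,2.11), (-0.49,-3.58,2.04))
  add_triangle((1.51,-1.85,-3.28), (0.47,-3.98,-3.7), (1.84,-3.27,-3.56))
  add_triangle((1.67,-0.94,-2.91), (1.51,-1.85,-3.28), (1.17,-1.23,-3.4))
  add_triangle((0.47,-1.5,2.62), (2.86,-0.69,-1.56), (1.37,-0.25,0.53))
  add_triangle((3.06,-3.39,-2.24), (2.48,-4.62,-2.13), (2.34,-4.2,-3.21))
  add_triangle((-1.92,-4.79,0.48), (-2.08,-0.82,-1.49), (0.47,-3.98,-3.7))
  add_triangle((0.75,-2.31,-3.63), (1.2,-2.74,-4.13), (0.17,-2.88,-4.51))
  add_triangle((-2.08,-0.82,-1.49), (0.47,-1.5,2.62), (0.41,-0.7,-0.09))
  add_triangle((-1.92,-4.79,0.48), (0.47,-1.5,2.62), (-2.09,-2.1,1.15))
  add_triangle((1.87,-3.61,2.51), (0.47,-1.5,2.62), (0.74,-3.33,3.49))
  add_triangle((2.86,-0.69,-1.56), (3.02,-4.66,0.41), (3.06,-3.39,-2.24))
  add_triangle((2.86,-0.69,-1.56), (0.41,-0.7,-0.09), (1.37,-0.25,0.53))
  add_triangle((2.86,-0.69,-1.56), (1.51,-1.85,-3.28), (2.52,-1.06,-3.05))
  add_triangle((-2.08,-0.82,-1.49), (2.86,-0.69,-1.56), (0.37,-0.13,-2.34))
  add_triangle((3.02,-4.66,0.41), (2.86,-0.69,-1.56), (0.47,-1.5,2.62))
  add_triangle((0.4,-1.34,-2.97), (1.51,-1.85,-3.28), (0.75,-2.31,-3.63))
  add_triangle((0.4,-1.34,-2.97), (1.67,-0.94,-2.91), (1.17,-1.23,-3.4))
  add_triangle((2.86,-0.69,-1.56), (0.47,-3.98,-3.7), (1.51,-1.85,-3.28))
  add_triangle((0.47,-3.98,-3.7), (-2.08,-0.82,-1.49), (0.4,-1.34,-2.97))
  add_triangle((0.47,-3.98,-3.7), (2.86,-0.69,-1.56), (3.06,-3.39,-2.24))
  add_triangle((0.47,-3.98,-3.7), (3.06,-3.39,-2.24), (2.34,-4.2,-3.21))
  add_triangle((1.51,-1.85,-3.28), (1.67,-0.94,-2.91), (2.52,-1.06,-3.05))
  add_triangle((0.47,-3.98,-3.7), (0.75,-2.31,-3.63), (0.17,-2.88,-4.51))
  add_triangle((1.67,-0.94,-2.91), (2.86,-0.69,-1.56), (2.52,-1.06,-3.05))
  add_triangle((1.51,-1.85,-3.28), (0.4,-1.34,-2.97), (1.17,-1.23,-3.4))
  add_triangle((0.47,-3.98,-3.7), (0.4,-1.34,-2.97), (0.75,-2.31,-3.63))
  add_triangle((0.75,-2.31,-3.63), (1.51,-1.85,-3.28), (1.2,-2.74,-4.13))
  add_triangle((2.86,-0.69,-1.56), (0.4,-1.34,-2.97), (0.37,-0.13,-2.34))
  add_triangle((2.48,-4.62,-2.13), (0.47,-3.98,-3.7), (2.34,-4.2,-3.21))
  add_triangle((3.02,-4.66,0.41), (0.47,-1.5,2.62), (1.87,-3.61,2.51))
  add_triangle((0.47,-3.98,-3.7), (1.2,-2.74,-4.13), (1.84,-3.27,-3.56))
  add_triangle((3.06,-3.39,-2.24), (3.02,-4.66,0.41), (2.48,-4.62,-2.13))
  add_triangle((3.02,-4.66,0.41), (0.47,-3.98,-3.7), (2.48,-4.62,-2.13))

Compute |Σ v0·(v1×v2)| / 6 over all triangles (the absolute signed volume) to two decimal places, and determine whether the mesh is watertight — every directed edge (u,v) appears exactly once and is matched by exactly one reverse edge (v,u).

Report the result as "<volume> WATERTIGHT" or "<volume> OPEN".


72.65 OPEN

Per-triangle v0·(v1×v2)/6:
  t1: +1.6880
  t2: -0.8362
  t3: +2.8803
  t4: +15.9004
  t5: +0.0531
  t6: +0.5290
  t7: +1.0411
  t8: -0.5365
  t9: +1.6913
  t10: +1.2303
  t11: +6.6630
  t12: +3.1543
  t13: -0.4804
  t14: -1.9862
  t15: -0.1320
  t16: -0.1618
  t17: +1.2440
  t18: +1.3288
  t19: +1.7726
  t20: -1.0590
  t21: +0.2757
  t22: +0.9546
  t23: +1.1718
  t24: +8.3229
  t25: +0.0536
  t26: -0.9062
  t27: +3.2646
  t28: +0.7176
  t29: +3.6703
  t30: -0.3711
  t31: +0.6573
  t32: -1.2962
  t33: +4.0305
  t34: +0.3076
  t35: -0.0609
  t36: +2.0886
  t37: +2.6065
  t38: +3.3005
  t39: +0.1104
  t40: +0.3086
  t41: -0.7474
  t42: +0.0018
  t43: +0.2912
  t44: +0.3081
  t45: +0.1061
  t46: +1.2139
  t47: +1.7570
  t48: +0.0523
  t49: +1.2241
  t50: +2.7136
  t51: +2.5382
Σ = +72.6497 → |volume| = 72.65

Directed edges: 153 total; 3 unmatched, e.g. (0.47,-1.5,2.62)→(0.34,-0.2,1.21) → open.
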